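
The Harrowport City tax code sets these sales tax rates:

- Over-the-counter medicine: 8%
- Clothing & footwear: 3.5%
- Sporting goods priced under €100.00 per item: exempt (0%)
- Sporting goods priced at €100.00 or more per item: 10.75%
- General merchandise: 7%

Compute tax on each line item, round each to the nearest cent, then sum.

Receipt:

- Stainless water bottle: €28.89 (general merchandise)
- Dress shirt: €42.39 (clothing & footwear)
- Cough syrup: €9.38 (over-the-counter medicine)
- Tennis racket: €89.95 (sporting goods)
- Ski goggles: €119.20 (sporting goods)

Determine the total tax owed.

€17.06

Stainless water bottle €28.89: general merchandise → 7% → €2.02
Dress shirt €42.39: clothing & footwear → 3.5% → €1.48
Cough syrup €9.38: over-the-counter medicine → 8% → €0.75
Tennis racket €89.95: sporting goods, under €100.00 → 0% → €0.00
Ski goggles €119.20: sporting goods, €100.00 or more → 10.75% → €12.81
Total tax = €2.02 + €1.48 + €0.75 + €12.81 = €17.06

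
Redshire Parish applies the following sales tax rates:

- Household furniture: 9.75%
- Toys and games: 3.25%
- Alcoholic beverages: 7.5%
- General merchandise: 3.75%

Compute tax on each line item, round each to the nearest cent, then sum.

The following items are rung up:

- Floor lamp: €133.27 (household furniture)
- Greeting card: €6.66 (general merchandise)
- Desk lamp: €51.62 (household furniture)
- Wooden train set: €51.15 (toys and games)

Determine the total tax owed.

€19.93

Floor lamp €133.27: household furniture → 9.75% → €12.99
Greeting card €6.66: general merchandise → 3.75% → €0.25
Desk lamp €51.62: household furniture → 9.75% → €5.03
Wooden train set €51.15: toys and games → 3.25% → €1.66
Total tax = €12.99 + €0.25 + €5.03 + €1.66 = €19.93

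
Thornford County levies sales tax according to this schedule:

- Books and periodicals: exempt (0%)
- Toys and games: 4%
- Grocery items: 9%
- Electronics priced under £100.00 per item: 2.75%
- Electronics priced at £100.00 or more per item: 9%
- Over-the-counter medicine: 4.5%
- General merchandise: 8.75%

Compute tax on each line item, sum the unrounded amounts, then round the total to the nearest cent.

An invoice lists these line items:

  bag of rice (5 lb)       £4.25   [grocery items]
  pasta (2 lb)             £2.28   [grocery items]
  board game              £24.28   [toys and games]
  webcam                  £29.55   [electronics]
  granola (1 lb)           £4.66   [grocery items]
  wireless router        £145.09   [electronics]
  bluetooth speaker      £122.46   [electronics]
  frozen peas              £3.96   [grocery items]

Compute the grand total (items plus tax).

£363.76

Bag of rice (5 lb) £4.25: grocery items → 9% → £0.3825
Pasta (2 lb) £2.28: grocery items → 9% → £0.2052
Board game £24.28: toys and games → 4% → £0.9712
Webcam £29.55: electronics, under £100.00 → 2.75% → £0.812625
Granola (1 lb) £4.66: grocery items → 9% → £0.4194
Wireless router £145.09: electronics, £100.00 or more → 9% → £13.0581
Bluetooth speaker £122.46: electronics, £100.00 or more → 9% → £11.0214
Frozen peas £3.96: grocery items → 9% → £0.3564
Subtotal = £336.53; unrounded tax = £27.226825 → £27.23; total due = £363.76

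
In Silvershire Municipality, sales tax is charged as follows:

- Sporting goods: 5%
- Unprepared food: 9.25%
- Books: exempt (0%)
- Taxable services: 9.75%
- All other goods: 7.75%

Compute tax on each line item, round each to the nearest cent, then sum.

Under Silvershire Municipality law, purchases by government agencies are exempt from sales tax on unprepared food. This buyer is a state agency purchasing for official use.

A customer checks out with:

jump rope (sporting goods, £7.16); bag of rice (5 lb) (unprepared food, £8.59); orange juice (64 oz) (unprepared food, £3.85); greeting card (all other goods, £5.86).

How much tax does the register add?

£0.81

Jump rope £7.16: sporting goods → 5% → £0.36
Bag of rice (5 lb) £8.59: unprepared food, buyer-exempt → 0% → £0.00
Orange juice (64 oz) £3.85: unprepared food, buyer-exempt → 0% → £0.00
Greeting card £5.86: all other goods → 7.75% → £0.45
Total tax = £0.36 + £0.45 = £0.81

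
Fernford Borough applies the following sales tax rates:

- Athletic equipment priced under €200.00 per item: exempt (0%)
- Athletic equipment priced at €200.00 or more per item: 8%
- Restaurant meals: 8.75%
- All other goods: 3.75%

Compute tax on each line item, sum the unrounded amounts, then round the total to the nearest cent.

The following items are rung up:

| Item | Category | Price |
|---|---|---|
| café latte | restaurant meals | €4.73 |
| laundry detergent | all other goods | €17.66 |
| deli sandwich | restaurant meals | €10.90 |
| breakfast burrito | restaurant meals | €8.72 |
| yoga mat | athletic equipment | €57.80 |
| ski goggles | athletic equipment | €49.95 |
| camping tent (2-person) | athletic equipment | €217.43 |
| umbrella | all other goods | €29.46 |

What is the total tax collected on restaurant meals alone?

Café latte €4.73: restaurant meals → 8.75% → €0.413875
Deli sandwich €10.90: restaurant meals → 8.75% → €0.95375
Breakfast burrito €8.72: restaurant meals → 8.75% → €0.763
Tax on restaurant meals: unrounded sum = €2.130625 → €2.13

€2.13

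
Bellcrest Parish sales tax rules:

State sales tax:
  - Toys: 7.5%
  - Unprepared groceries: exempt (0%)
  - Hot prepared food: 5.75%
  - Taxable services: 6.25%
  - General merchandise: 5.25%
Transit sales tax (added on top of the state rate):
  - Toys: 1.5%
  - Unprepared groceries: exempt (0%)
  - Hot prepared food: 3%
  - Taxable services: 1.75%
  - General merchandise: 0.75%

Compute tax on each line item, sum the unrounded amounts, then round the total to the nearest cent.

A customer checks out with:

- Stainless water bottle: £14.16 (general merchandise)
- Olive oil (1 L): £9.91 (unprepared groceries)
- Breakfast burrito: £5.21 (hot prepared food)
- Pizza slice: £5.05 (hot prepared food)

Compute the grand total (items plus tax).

£36.08

Stainless water bottle £14.16: general merchandise → 5.25% + 0.75% transit = 6% → £0.8496
Olive oil (1 L) £9.91: unprepared groceries → 0% + 0% transit = 0% → £0.00
Breakfast burrito £5.21: hot prepared food → 5.75% + 3% transit = 8.75% → £0.455875
Pizza slice £5.05: hot prepared food → 5.75% + 3% transit = 8.75% → £0.441875
Subtotal = £34.33; unrounded tax = £1.74735 → £1.75; total due = £36.08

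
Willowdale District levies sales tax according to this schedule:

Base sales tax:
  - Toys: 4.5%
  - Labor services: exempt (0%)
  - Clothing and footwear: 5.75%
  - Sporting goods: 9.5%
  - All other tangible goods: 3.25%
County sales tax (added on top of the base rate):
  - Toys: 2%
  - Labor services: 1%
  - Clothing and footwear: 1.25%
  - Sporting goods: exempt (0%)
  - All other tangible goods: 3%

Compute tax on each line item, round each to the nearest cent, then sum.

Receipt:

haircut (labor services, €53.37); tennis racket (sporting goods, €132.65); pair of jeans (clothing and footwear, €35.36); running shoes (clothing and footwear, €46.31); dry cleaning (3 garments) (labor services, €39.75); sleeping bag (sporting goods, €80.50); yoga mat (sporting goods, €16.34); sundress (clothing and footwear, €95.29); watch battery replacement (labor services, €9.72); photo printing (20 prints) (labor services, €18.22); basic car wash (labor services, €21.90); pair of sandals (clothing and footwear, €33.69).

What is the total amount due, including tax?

Haircut €53.37: labor services → 0% + 1% county = 1% → €0.53
Tennis racket €132.65: sporting goods → 9.5% + 0% county = 9.5% → €12.60
Pair of jeans €35.36: clothing and footwear → 5.75% + 1.25% county = 7% → €2.48
Running shoes €46.31: clothing and footwear → 5.75% + 1.25% county = 7% → €3.24
Dry cleaning (3 garments) €39.75: labor services → 0% + 1% county = 1% → €0.40
Sleeping bag €80.50: sporting goods → 9.5% + 0% county = 9.5% → €7.65
Yoga mat €16.34: sporting goods → 9.5% + 0% county = 9.5% → €1.55
Sundress €95.29: clothing and footwear → 5.75% + 1.25% county = 7% → €6.67
Watch battery replacement €9.72: labor services → 0% + 1% county = 1% → €0.10
Photo printing (20 prints) €18.22: labor services → 0% + 1% county = 1% → €0.18
Basic car wash €21.90: labor services → 0% + 1% county = 1% → €0.22
Pair of sandals €33.69: clothing and footwear → 5.75% + 1.25% county = 7% → €2.36
Subtotal = €583.10; tax = €37.98; total due = €621.08

€621.08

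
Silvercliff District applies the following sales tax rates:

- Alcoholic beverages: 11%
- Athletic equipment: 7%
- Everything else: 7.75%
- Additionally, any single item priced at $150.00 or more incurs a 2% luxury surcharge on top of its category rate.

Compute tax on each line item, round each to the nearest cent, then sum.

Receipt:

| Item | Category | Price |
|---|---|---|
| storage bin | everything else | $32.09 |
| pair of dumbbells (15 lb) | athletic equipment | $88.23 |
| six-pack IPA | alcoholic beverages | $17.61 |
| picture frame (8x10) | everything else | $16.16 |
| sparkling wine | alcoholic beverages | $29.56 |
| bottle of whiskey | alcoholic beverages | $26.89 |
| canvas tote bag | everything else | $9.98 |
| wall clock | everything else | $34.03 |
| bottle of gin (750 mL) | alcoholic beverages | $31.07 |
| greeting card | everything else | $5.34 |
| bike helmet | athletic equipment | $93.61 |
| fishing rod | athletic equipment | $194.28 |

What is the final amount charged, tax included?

Storage bin $32.09: everything else → 7.75% → $2.49
Pair of dumbbells (15 lb) $88.23: athletic equipment → 7% → $6.18
Six-pack IPA $17.61: alcoholic beverages → 11% → $1.94
Picture frame (8x10) $16.16: everything else → 7.75% → $1.25
Sparkling wine $29.56: alcoholic beverages → 11% → $3.25
Bottle of whiskey $26.89: alcoholic beverages → 11% → $2.96
Canvas tote bag $9.98: everything else → 7.75% → $0.77
Wall clock $34.03: everything else → 7.75% → $2.64
Bottle of gin (750 mL) $31.07: alcoholic beverages → 11% → $3.42
Greeting card $5.34: everything else → 7.75% → $0.41
Bike helmet $93.61: athletic equipment → 7% → $6.55
Fishing rod $194.28: athletic equipment → 7% + 2% surcharge = 9% → $17.49
Subtotal = $578.85; tax = $49.35; total due = $628.20

$628.20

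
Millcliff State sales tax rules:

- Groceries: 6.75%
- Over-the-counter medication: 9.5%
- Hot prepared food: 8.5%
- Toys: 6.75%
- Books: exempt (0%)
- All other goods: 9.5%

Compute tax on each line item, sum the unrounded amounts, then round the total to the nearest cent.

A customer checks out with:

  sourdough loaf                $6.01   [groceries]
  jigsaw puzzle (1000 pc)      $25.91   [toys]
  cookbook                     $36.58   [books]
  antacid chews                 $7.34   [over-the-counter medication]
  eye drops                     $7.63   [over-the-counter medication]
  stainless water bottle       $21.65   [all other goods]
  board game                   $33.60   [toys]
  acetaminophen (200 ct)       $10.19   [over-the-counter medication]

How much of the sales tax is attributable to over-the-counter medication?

Antacid chews $7.34: over-the-counter medication → 9.5% → $0.6973
Eye drops $7.63: over-the-counter medication → 9.5% → $0.72485
Acetaminophen (200 ct) $10.19: over-the-counter medication → 9.5% → $0.96805
Tax on over-the-counter medication: unrounded sum = $2.3902 → $2.39

$2.39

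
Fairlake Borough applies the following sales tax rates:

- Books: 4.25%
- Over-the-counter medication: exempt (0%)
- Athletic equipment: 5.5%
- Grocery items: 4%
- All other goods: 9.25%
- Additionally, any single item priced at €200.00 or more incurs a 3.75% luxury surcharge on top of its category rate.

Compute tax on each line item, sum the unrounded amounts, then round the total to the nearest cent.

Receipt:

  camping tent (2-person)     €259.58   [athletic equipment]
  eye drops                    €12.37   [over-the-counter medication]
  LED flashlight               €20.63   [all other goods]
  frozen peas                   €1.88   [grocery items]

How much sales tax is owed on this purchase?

€25.99

Camping tent (2-person) €259.58: athletic equipment → 5.5% + 3.75% surcharge = 9.25% → €24.01115
Eye drops €12.37: over-the-counter medication → 0% → €0.00
LED flashlight €20.63: all other goods → 9.25% → €1.908275
Frozen peas €1.88: grocery items → 4% → €0.0752
Unrounded tax sum = €25.994625 → €25.99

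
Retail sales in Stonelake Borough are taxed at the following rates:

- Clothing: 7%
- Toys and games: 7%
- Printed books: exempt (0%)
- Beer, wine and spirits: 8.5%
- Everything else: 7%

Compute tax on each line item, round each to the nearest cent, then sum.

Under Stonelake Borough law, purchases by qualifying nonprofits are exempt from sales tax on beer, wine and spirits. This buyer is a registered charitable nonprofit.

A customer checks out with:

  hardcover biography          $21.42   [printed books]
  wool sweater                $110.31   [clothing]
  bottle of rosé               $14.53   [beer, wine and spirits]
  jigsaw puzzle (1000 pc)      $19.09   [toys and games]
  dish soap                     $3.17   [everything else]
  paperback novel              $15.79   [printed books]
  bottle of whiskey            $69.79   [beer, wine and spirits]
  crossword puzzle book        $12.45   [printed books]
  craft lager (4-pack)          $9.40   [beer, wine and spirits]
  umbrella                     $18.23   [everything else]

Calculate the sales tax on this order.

$10.56

Hardcover biography $21.42: printed books → 0% → $0.00
Wool sweater $110.31: clothing → 7% → $7.72
Bottle of rosé $14.53: beer, wine and spirits, buyer-exempt → 0% → $0.00
Jigsaw puzzle (1000 pc) $19.09: toys and games → 7% → $1.34
Dish soap $3.17: everything else → 7% → $0.22
Paperback novel $15.79: printed books → 0% → $0.00
Bottle of whiskey $69.79: beer, wine and spirits, buyer-exempt → 0% → $0.00
Crossword puzzle book $12.45: printed books → 0% → $0.00
Craft lager (4-pack) $9.40: beer, wine and spirits, buyer-exempt → 0% → $0.00
Umbrella $18.23: everything else → 7% → $1.28
Total tax = $7.72 + $1.34 + $0.22 + $1.28 = $10.56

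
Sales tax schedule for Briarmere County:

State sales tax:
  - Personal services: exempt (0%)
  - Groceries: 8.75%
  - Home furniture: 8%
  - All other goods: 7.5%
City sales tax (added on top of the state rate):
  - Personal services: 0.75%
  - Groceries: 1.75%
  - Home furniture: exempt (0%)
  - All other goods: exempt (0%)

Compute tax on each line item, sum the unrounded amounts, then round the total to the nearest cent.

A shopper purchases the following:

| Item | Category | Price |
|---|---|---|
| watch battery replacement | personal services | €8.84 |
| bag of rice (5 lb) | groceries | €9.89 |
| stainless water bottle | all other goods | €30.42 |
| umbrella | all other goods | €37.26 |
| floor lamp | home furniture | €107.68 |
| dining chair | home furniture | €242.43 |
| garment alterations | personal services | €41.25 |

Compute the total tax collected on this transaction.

€34.50

Watch battery replacement €8.84: personal services → 0% + 0.75% city = 0.75% → €0.0663
Bag of rice (5 lb) €9.89: groceries → 8.75% + 1.75% city = 10.5% → €1.03845
Stainless water bottle €30.42: all other goods → 7.5% + 0% city = 7.5% → €2.2815
Umbrella €37.26: all other goods → 7.5% + 0% city = 7.5% → €2.7945
Floor lamp €107.68: home furniture → 8% + 0% city = 8% → €8.6144
Dining chair €242.43: home furniture → 8% + 0% city = 8% → €19.3944
Garment alterations €41.25: personal services → 0% + 0.75% city = 0.75% → €0.309375
Unrounded tax sum = €34.498925 → €34.50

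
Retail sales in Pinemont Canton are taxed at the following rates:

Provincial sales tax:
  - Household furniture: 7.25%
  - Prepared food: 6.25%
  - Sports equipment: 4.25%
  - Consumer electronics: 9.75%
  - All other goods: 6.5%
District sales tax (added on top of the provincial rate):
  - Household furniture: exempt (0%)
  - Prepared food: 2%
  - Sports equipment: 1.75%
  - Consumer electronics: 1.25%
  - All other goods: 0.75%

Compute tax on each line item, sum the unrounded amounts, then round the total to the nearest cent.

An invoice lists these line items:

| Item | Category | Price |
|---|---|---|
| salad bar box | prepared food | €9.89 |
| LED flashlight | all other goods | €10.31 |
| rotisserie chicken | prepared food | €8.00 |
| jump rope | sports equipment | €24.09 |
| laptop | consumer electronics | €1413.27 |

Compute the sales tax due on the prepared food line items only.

€1.48

Salad bar box €9.89: prepared food → 6.25% + 2% district = 8.25% → €0.815925
Rotisserie chicken €8.00: prepared food → 6.25% + 2% district = 8.25% → €0.66
Tax on prepared food: unrounded sum = €1.475925 → €1.48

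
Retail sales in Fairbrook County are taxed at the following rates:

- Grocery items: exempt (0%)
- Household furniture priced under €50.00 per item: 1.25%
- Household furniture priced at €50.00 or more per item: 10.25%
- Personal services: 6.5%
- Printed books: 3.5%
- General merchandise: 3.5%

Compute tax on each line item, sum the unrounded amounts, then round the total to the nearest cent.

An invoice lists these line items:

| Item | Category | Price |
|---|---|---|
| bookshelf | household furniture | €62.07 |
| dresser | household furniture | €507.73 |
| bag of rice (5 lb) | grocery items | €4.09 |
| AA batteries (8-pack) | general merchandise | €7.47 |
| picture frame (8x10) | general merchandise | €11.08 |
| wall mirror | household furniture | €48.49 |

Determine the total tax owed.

Bookshelf €62.07: household furniture, €50.00 or more → 10.25% → €6.362175
Dresser €507.73: household furniture, €50.00 or more → 10.25% → €52.042325
Bag of rice (5 lb) €4.09: grocery items → 0% → €0.00
AA batteries (8-pack) €7.47: general merchandise → 3.5% → €0.26145
Picture frame (8x10) €11.08: general merchandise → 3.5% → €0.3878
Wall mirror €48.49: household furniture, under €50.00 → 1.25% → €0.606125
Unrounded tax sum = €59.659875 → €59.66

€59.66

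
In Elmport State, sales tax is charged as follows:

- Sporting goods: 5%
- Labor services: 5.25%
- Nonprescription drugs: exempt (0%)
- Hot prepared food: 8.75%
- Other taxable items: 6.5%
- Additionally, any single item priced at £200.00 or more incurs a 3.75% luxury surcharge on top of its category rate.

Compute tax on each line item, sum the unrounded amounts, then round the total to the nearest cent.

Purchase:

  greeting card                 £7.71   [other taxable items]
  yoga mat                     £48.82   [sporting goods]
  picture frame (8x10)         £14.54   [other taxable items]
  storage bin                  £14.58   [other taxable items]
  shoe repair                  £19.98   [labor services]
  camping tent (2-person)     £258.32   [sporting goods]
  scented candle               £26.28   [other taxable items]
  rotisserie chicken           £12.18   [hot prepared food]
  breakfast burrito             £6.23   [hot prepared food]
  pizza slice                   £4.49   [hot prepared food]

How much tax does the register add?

Greeting card £7.71: other taxable items → 6.5% → £0.50115
Yoga mat £48.82: sporting goods → 5% → £2.441
Picture frame (8x10) £14.54: other taxable items → 6.5% → £0.9451
Storage bin £14.58: other taxable items → 6.5% → £0.9477
Shoe repair £19.98: labor services → 5.25% → £1.04895
Camping tent (2-person) £258.32: sporting goods → 5% + 3.75% surcharge = 8.75% → £22.603
Scented candle £26.28: other taxable items → 6.5% → £1.7082
Rotisserie chicken £12.18: hot prepared food → 8.75% → £1.06575
Breakfast burrito £6.23: hot prepared food → 8.75% → £0.545125
Pizza slice £4.49: hot prepared food → 8.75% → £0.392875
Unrounded tax sum = £32.19885 → £32.20

£32.20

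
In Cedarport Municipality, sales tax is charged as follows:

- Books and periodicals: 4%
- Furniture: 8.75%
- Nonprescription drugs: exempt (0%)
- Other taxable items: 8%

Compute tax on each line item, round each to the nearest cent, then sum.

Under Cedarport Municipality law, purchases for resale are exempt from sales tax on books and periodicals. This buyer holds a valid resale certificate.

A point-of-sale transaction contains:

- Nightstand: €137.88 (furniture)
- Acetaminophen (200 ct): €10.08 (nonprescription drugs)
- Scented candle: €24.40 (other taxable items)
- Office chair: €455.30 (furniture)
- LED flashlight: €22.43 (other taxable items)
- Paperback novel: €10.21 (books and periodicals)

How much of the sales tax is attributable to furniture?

€51.90

Nightstand €137.88: furniture → 8.75% → €12.06
Office chair €455.30: furniture → 8.75% → €39.84
Tax on furniture = €12.06 + €39.84 = €51.90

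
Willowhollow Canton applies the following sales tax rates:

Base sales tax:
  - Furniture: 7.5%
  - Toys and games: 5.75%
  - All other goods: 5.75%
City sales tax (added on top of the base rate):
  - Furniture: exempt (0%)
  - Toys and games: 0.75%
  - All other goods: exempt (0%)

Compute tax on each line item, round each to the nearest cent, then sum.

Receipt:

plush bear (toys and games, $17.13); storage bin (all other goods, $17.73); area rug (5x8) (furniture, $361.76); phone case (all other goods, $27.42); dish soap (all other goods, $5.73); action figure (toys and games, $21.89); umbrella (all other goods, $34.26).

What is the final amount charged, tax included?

$520.48

Plush bear $17.13: toys and games → 5.75% + 0.75% city = 6.5% → $1.11
Storage bin $17.73: all other goods → 5.75% + 0% city = 5.75% → $1.02
Area rug (5x8) $361.76: furniture → 7.5% + 0% city = 7.5% → $27.13
Phone case $27.42: all other goods → 5.75% + 0% city = 5.75% → $1.58
Dish soap $5.73: all other goods → 5.75% + 0% city = 5.75% → $0.33
Action figure $21.89: toys and games → 5.75% + 0.75% city = 6.5% → $1.42
Umbrella $34.26: all other goods → 5.75% + 0% city = 5.75% → $1.97
Subtotal = $485.92; tax = $34.56; total due = $520.48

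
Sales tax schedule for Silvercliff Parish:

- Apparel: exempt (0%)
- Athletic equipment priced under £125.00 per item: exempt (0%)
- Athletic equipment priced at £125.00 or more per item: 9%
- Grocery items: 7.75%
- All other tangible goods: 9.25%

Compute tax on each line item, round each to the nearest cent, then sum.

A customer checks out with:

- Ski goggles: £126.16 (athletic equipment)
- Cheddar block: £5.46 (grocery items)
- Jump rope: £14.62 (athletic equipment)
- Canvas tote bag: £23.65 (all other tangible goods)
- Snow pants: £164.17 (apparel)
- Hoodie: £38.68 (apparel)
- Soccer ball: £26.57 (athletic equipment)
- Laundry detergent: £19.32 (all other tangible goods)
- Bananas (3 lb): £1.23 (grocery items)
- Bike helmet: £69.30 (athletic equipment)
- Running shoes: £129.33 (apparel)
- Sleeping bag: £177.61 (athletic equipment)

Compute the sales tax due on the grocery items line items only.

£0.52

Cheddar block £5.46: grocery items → 7.75% → £0.42
Bananas (3 lb) £1.23: grocery items → 7.75% → £0.10
Tax on grocery items = £0.42 + £0.10 = £0.52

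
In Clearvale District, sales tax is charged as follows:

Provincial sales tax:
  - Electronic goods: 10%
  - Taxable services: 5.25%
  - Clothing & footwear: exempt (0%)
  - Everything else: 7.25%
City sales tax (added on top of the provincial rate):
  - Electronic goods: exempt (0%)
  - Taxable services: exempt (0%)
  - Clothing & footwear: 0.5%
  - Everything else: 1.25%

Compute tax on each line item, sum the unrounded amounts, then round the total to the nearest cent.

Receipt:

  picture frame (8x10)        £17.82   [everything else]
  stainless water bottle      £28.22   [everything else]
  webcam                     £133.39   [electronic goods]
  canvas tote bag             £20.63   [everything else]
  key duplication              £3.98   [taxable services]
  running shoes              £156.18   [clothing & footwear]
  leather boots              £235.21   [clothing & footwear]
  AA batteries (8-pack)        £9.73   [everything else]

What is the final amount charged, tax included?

£627.16

Picture frame (8x10) £17.82: everything else → 7.25% + 1.25% city = 8.5% → £1.5147
Stainless water bottle £28.22: everything else → 7.25% + 1.25% city = 8.5% → £2.3987
Webcam £133.39: electronic goods → 10% + 0% city = 10% → £13.339
Canvas tote bag £20.63: everything else → 7.25% + 1.25% city = 8.5% → £1.75355
Key duplication £3.98: taxable services → 5.25% + 0% city = 5.25% → £0.20895
Running shoes £156.18: clothing & footwear → 0% + 0.5% city = 0.5% → £0.7809
Leather boots £235.21: clothing & footwear → 0% + 0.5% city = 0.5% → £1.17605
AA batteries (8-pack) £9.73: everything else → 7.25% + 1.25% city = 8.5% → £0.82705
Subtotal = £605.16; unrounded tax = £21.9989 → £22.00; total due = £627.16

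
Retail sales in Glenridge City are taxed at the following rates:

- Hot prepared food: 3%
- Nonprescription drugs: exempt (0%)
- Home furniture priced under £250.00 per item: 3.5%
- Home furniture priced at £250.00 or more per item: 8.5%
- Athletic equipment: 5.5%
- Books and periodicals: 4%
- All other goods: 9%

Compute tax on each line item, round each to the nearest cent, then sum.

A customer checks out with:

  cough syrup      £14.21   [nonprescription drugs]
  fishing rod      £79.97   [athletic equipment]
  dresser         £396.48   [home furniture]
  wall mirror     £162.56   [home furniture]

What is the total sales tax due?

Cough syrup £14.21: nonprescription drugs → 0% → £0.00
Fishing rod £79.97: athletic equipment → 5.5% → £4.40
Dresser £396.48: home furniture, £250.00 or more → 8.5% → £33.70
Wall mirror £162.56: home furniture, under £250.00 → 3.5% → £5.69
Total tax = £4.40 + £33.70 + £5.69 = £43.79

£43.79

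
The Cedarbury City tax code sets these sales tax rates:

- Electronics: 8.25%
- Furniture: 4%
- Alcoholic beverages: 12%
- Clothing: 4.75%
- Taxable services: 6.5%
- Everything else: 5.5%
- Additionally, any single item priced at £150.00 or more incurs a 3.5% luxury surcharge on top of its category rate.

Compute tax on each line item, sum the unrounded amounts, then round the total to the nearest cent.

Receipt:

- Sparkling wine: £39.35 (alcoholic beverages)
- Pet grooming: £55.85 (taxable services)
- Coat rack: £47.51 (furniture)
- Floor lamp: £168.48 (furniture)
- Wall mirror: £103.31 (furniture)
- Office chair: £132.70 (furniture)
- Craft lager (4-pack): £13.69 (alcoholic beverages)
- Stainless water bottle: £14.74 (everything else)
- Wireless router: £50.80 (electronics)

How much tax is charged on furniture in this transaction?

Coat rack £47.51: furniture → 4% → £1.9004
Floor lamp £168.48: furniture → 4% + 3.5% surcharge = 7.5% → £12.636
Wall mirror £103.31: furniture → 4% → £4.1324
Office chair £132.70: furniture → 4% → £5.308
Tax on furniture: unrounded sum = £23.9768 → £23.98

£23.98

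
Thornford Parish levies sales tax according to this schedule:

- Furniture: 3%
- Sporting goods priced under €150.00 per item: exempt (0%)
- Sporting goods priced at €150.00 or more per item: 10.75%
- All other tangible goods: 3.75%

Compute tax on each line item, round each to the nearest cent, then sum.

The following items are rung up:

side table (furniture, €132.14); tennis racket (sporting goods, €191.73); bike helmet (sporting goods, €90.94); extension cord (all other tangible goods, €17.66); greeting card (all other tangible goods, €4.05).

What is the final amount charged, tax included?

€461.90

Side table €132.14: furniture → 3% → €3.96
Tennis racket €191.73: sporting goods, €150.00 or more → 10.75% → €20.61
Bike helmet €90.94: sporting goods, under €150.00 → 0% → €0.00
Extension cord €17.66: all other tangible goods → 3.75% → €0.66
Greeting card €4.05: all other tangible goods → 3.75% → €0.15
Subtotal = €436.52; tax = €25.38; total due = €461.90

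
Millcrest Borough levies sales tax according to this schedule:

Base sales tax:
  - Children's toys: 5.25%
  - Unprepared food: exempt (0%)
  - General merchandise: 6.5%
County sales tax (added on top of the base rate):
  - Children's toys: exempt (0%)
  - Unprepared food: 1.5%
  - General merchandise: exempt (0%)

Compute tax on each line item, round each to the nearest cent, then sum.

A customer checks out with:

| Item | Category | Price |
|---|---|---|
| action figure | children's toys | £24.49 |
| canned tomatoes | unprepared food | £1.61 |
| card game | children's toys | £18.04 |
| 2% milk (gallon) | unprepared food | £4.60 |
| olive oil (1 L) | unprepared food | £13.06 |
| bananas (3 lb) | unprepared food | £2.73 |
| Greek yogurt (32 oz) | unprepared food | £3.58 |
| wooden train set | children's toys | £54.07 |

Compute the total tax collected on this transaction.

Action figure £24.49: children's toys → 5.25% + 0% county = 5.25% → £1.29
Canned tomatoes £1.61: unprepared food → 0% + 1.5% county = 1.5% → £0.02
Card game £18.04: children's toys → 5.25% + 0% county = 5.25% → £0.95
2% milk (gallon) £4.60: unprepared food → 0% + 1.5% county = 1.5% → £0.07
Olive oil (1 L) £13.06: unprepared food → 0% + 1.5% county = 1.5% → £0.20
Bananas (3 lb) £2.73: unprepared food → 0% + 1.5% county = 1.5% → £0.04
Greek yogurt (32 oz) £3.58: unprepared food → 0% + 1.5% county = 1.5% → £0.05
Wooden train set £54.07: children's toys → 5.25% + 0% county = 5.25% → £2.84
Total tax = £1.29 + £0.02 + £0.95 + £0.07 + £0.20 + £0.04 + £0.05 + £2.84 = £5.46

£5.46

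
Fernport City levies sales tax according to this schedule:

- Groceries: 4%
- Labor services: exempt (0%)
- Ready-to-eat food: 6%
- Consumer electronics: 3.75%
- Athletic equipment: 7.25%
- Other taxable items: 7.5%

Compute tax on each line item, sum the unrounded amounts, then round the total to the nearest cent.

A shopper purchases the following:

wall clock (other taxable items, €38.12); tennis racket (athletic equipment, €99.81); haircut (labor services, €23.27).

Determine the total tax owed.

Wall clock €38.12: other taxable items → 7.5% → €2.859
Tennis racket €99.81: athletic equipment → 7.25% → €7.236225
Haircut €23.27: labor services → 0% → €0.00
Unrounded tax sum = €10.095225 → €10.10

€10.10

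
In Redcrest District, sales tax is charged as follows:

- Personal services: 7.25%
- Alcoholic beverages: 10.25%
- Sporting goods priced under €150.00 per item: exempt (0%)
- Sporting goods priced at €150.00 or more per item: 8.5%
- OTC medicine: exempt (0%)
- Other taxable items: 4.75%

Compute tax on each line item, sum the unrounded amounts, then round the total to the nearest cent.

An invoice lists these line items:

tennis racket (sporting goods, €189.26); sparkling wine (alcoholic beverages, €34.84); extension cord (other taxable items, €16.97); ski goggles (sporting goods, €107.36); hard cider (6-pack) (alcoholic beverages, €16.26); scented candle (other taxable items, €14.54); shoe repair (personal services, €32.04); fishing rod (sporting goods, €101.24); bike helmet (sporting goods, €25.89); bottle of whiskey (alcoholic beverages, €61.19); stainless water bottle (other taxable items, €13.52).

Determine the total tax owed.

€32.06

Tennis racket €189.26: sporting goods, €150.00 or more → 8.5% → €16.0871
Sparkling wine €34.84: alcoholic beverages → 10.25% → €3.5711
Extension cord €16.97: other taxable items → 4.75% → €0.806075
Ski goggles €107.36: sporting goods, under €150.00 → 0% → €0.00
Hard cider (6-pack) €16.26: alcoholic beverages → 10.25% → €1.66665
Scented candle €14.54: other taxable items → 4.75% → €0.69065
Shoe repair €32.04: personal services → 7.25% → €2.3229
Fishing rod €101.24: sporting goods, under €150.00 → 0% → €0.00
Bike helmet €25.89: sporting goods, under €150.00 → 0% → €0.00
Bottle of whiskey €61.19: alcoholic beverages → 10.25% → €6.271975
Stainless water bottle €13.52: other taxable items → 4.75% → €0.6422
Unrounded tax sum = €32.05865 → €32.06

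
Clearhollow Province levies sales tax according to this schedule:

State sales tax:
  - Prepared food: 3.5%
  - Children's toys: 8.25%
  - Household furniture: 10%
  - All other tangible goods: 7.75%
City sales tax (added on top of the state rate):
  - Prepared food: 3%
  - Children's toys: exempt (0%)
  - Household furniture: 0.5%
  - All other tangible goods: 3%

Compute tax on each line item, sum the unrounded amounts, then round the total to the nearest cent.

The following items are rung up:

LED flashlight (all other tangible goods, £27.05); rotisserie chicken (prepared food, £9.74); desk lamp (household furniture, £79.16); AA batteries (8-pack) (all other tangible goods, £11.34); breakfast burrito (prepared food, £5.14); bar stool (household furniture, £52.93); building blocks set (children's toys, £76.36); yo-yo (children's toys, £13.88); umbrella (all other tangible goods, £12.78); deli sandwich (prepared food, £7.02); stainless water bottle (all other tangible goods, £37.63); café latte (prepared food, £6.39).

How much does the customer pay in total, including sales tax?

£372.12

LED flashlight £27.05: all other tangible goods → 7.75% + 3% city = 10.75% → £2.907875
Rotisserie chicken £9.74: prepared food → 3.5% + 3% city = 6.5% → £0.6331
Desk lamp £79.16: household furniture → 10% + 0.5% city = 10.5% → £8.3118
AA batteries (8-pack) £11.34: all other tangible goods → 7.75% + 3% city = 10.75% → £1.21905
Breakfast burrito £5.14: prepared food → 3.5% + 3% city = 6.5% → £0.3341
Bar stool £52.93: household furniture → 10% + 0.5% city = 10.5% → £5.55765
Building blocks set £76.36: children's toys → 8.25% + 0% city = 8.25% → £6.2997
Yo-yo £13.88: children's toys → 8.25% + 0% city = 8.25% → £1.1451
Umbrella £12.78: all other tangible goods → 7.75% + 3% city = 10.75% → £1.37385
Deli sandwich £7.02: prepared food → 3.5% + 3% city = 6.5% → £0.4563
Stainless water bottle £37.63: all other tangible goods → 7.75% + 3% city = 10.75% → £4.045225
Café latte £6.39: prepared food → 3.5% + 3% city = 6.5% → £0.41535
Subtotal = £339.42; unrounded tax = £32.6991 → £32.70; total due = £372.12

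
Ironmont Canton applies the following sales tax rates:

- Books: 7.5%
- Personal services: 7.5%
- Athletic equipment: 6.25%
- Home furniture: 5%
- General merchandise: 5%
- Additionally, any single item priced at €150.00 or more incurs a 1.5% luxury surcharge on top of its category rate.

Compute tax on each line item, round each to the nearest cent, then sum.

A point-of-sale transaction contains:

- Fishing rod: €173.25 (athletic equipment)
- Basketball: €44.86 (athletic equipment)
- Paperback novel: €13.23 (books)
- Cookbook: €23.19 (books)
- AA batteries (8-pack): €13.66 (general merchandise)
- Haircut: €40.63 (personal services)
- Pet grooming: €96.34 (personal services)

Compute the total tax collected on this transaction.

Fishing rod €173.25: athletic equipment → 6.25% + 1.5% surcharge = 7.75% → €13.43
Basketball €44.86: athletic equipment → 6.25% → €2.80
Paperback novel €13.23: books → 7.5% → €0.99
Cookbook €23.19: books → 7.5% → €1.74
AA batteries (8-pack) €13.66: general merchandise → 5% → €0.68
Haircut €40.63: personal services → 7.5% → €3.05
Pet grooming €96.34: personal services → 7.5% → €7.23
Total tax = €13.43 + €2.80 + €0.99 + €1.74 + €0.68 + €3.05 + €7.23 = €29.92

€29.92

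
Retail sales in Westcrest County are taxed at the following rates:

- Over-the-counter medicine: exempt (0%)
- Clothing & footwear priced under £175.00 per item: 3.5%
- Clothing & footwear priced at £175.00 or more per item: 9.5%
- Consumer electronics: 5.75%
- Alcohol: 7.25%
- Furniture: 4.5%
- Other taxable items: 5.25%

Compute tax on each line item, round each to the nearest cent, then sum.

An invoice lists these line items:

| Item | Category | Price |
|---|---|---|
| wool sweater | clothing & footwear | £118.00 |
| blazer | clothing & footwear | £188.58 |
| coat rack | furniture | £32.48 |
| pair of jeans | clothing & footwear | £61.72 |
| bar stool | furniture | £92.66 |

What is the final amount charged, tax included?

Wool sweater £118.00: clothing & footwear, under £175.00 → 3.5% → £4.13
Blazer £188.58: clothing & footwear, £175.00 or more → 9.5% → £17.92
Coat rack £32.48: furniture → 4.5% → £1.46
Pair of jeans £61.72: clothing & footwear, under £175.00 → 3.5% → £2.16
Bar stool £92.66: furniture → 4.5% → £4.17
Subtotal = £493.44; tax = £29.84; total due = £523.28

£523.28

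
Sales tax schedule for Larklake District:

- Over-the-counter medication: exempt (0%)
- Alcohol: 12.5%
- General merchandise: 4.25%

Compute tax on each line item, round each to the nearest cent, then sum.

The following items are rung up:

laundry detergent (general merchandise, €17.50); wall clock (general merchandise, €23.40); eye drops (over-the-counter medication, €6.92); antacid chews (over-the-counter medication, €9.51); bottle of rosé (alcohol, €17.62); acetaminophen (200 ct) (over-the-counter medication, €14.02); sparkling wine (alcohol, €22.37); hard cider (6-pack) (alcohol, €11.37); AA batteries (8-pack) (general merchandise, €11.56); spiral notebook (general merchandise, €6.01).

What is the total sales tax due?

€8.90

Laundry detergent €17.50: general merchandise → 4.25% → €0.74
Wall clock €23.40: general merchandise → 4.25% → €0.99
Eye drops €6.92: over-the-counter medication → 0% → €0.00
Antacid chews €9.51: over-the-counter medication → 0% → €0.00
Bottle of rosé €17.62: alcohol → 12.5% → €2.20
Acetaminophen (200 ct) €14.02: over-the-counter medication → 0% → €0.00
Sparkling wine €22.37: alcohol → 12.5% → €2.80
Hard cider (6-pack) €11.37: alcohol → 12.5% → €1.42
AA batteries (8-pack) €11.56: general merchandise → 4.25% → €0.49
Spiral notebook €6.01: general merchandise → 4.25% → €0.26
Total tax = €0.74 + €0.99 + €2.20 + €2.80 + €1.42 + €0.49 + €0.26 = €8.90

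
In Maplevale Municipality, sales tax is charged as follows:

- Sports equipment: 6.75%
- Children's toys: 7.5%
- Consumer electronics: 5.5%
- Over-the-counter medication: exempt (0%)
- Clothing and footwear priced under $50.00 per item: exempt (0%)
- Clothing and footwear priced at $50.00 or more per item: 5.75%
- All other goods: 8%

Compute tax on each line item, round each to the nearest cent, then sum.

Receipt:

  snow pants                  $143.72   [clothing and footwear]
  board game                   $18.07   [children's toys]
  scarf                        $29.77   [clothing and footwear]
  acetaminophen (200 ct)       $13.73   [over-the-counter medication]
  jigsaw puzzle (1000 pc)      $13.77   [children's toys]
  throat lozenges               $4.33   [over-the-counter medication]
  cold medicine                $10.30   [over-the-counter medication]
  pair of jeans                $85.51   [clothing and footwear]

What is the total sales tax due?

$15.57

Snow pants $143.72: clothing and footwear, $50.00 or more → 5.75% → $8.26
Board game $18.07: children's toys → 7.5% → $1.36
Scarf $29.77: clothing and footwear, under $50.00 → 0% → $0.00
Acetaminophen (200 ct) $13.73: over-the-counter medication → 0% → $0.00
Jigsaw puzzle (1000 pc) $13.77: children's toys → 7.5% → $1.03
Throat lozenges $4.33: over-the-counter medication → 0% → $0.00
Cold medicine $10.30: over-the-counter medication → 0% → $0.00
Pair of jeans $85.51: clothing and footwear, $50.00 or more → 5.75% → $4.92
Total tax = $8.26 + $1.36 + $1.03 + $4.92 = $15.57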